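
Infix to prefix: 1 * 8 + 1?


left-to-right (same/higher precedence on left): tree is (+ (* 1 8) 1)
Prefix: + * 1 8 1


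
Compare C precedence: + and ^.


'+' is additive (level 9); '^' is bitwise XOR (level 4)
Higher level binds tighter
'+' has higher precedence than '^'


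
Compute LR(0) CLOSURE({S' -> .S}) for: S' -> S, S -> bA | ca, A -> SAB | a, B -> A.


Start: S' -> .S
For each item with dot before a nonterminal B, add B -> .γ for every B-production
Closure: [S' -> .S, S -> .bA, S -> .ca]


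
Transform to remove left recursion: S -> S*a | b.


Left-recursive alternatives: S*a; non-recursive: b
Introduce S': S -> bS', S' -> *aS' | ε


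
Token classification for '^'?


Pattern: operator symbol
Type: OPERATOR


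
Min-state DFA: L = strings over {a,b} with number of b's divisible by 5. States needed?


Track (count of b) mod 5: states 0..4, accept at 0
Minimal DFA: 5 states


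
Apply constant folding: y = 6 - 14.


6 - 14 = -8 at compile time
Optimized: y = -8


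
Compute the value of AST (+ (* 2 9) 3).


Evaluate inner: (* 2 9) = 18
Evaluate root: (+ 18 3) = 21
Result: 21


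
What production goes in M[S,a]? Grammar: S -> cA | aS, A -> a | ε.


For [S, a]: 'a' ∈ FIRST(aS)
Entry: S -> aS


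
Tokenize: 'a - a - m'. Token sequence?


Scan left to right, longest-match per lexeme
Tokens: ID(a), OP(-), ID(a), OP(-), ID(m)


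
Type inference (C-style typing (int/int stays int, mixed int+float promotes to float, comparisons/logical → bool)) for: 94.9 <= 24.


Operand types: float <= int
Rule: comparison yields bool
Result type: bool


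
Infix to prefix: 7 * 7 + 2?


left-to-right (same/higher precedence on left): tree is (+ (* 7 7) 2)
Prefix: + * 7 7 2


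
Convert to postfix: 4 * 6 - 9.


Left to right (same or higher precedence on left)
Postfix: 4 6 * 9 -


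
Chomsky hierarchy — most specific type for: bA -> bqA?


LHS has context (more than one symbol) and |LHS| ≤ |RHS|
Classification: Type 1 (Context-Sensitive)


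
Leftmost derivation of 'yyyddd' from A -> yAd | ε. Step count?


Derivation: A => yAd => yyAdd => yyyAddd => yyyddd
Steps: 4


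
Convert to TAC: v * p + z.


Break into single-operator statements:
t1 = v * p
t2 = t1 + z


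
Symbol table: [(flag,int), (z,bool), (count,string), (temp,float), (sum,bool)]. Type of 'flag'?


Lookup 'flag' → type int


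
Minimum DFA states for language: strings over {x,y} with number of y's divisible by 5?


Track (count of y) mod 5: states 0..4, accept at 0
Minimal DFA: 5 states


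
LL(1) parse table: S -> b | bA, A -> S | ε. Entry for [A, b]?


For [A, b]: 'b' ∈ FIRST(S)
Entry: A -> S


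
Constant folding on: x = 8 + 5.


8 + 5 = 13 at compile time
Optimized: x = 13


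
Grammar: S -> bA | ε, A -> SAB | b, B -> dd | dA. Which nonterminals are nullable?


A nonterminal is nullable iff some alternative derives ε (directly, or every symbol in it is nullable)
Nullable: {S}


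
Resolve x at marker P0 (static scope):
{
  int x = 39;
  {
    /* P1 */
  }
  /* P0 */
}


x declared in the same block as P0
x = 39


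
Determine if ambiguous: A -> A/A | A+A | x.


'x/x+x' has two parse trees (no precedence encoded between / and +)
Ambiguous


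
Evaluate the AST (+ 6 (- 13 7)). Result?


Evaluate inner: (- 13 7) = 6
Evaluate root: (+ 6 6) = 12
Result: 12


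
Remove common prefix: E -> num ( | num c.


Common prefix: 'num'
Factored: E -> num E', E' -> ( | c


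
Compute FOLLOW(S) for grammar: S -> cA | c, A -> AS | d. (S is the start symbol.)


$ ∈ FOLLOW(S). For each A -> αBβ: add FIRST(β)\{ε} to FOLLOW(B); if β nullable, add FOLLOW(A).
FOLLOW(S) = {$, c}


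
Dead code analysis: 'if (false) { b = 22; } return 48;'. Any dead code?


condition is constant false, so the whole block is unreachable
Dead: 'if (false) { b = 22; }'


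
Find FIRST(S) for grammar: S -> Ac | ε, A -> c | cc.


Per alternative of S: FIRST(Ac) = {c}; FIRST(ε) = {ε}
FIRST(S) = {c, ε}


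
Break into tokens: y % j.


Scan left to right, longest-match per lexeme
Tokens: ID(y), OP(%), ID(j)


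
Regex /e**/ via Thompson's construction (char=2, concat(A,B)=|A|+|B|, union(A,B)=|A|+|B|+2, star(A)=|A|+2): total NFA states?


Syntax tree has 1 char leaf(s), 0 union(s), 2 star(s)
chars contribute 1×2 = 2; each union adds +2; each star adds +2
Total: 2 + 0 + 4 = 6 states


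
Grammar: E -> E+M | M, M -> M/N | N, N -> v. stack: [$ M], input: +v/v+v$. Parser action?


lookahead ∉ {/} so M won't extend; reduce E -> M
Action: reduce (E -> M)


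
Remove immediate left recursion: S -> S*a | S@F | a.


Left-recursive alternatives: S*a, S@F; non-recursive: a
Introduce S': S -> aS', S' -> *aS' | @FS' | ε


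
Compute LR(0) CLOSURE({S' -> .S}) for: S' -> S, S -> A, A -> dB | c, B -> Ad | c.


Start: S' -> .S
For each item with dot before a nonterminal B, add B -> .γ for every B-production
Closure: [S' -> .S, S -> .A, A -> .dB, A -> .c]


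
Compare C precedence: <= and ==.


'<=' is relational (level 7); '==' is equality (level 6)
Higher level binds tighter
'<=' has higher precedence than '=='


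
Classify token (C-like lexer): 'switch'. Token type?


Pattern: reserved word
Type: KEYWORD


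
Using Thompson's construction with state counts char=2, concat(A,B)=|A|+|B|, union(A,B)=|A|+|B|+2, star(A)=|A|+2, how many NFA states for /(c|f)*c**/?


Syntax tree has 3 char leaf(s), 1 union(s), 3 star(s)
chars contribute 3×2 = 6; each union adds +2; each star adds +2
Total: 6 + 2 + 6 = 14 states


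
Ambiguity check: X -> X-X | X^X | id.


'id-id^id' has two parse trees (no precedence encoded between - and ^)
Ambiguous


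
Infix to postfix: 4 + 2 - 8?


Left to right (same or higher precedence on left)
Postfix: 4 2 + 8 -


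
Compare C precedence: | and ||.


'|' is bitwise OR (level 3); '||' is logical OR (level 1)
Higher level binds tighter
'|' has higher precedence than '||'


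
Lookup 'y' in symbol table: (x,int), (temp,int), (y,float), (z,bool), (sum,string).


Lookup 'y' → type float


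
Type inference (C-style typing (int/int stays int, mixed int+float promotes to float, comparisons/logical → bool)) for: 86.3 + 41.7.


Operand types: float + float
Rule: mixed int/float promotes to float; int/int stays int
Result type: float


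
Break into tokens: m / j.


Scan left to right, longest-match per lexeme
Tokens: ID(m), OP(/), ID(j)


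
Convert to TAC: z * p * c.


Break into single-operator statements:
t1 = z * p
t2 = t1 * c


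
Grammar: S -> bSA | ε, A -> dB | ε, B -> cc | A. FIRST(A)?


Per alternative of A: FIRST(dB) = {d}; FIRST(ε) = {ε}
FIRST(A) = {d, ε}


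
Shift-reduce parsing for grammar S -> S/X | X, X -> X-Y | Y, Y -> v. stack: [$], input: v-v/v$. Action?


no handle on stack; shift 'v'
Action: shift


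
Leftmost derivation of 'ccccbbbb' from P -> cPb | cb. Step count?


Derivation: P => cPb => ccPbb => cccPbbb => ccccbbbb
Steps: 4


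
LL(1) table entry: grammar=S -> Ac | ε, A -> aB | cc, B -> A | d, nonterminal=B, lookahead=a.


For [B, a]: 'a' ∈ FIRST(A)
Entry: B -> A


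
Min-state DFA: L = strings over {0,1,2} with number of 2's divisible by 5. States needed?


Track (count of 2) mod 5: states 0..4, accept at 0
Minimal DFA: 5 states


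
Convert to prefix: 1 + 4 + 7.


left-to-right (same/higher precedence on left): tree is (+ (+ 1 4) 7)
Prefix: + + 1 4 7


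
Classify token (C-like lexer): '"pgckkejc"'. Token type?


Pattern: double-quoted sequence
Type: STRING_LITERAL


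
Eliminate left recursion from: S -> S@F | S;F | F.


Left-recursive alternatives: S@F, S;F; non-recursive: F
Introduce S': S -> FS', S' -> @FS' | ;FS' | ε


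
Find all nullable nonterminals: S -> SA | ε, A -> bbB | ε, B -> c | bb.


A nonterminal is nullable iff some alternative derives ε (directly, or every symbol in it is nullable)
Nullable: {A, S}


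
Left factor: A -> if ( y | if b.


Common prefix: 'if'
Factored: A -> if A', A' -> ( y | b


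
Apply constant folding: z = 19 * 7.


19 * 7 = 133 at compile time
Optimized: z = 133


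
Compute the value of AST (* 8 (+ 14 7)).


Evaluate inner: (+ 14 7) = 21
Evaluate root: (* 8 21) = 168
Result: 168


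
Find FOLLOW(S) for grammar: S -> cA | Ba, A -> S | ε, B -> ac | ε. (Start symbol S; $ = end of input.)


$ ∈ FOLLOW(S). For each A -> αBβ: add FIRST(β)\{ε} to FOLLOW(B); if β nullable, add FOLLOW(A).
FOLLOW(S) = {$}


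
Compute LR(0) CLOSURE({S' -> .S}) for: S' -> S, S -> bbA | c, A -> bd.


Start: S' -> .S
For each item with dot before a nonterminal B, add B -> .γ for every B-production
Closure: [S' -> .S, S -> .bbA, S -> .c]


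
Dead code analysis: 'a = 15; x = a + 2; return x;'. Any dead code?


a is read by x's definition; x is returned
No dead code


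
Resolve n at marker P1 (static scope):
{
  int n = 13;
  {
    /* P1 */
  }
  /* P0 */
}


P1's block does not declare n; resolves to the enclosing declaration at depth 0
n = 13


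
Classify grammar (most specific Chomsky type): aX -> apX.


LHS has context (more than one symbol) and |LHS| ≤ |RHS|
Classification: Type 1 (Context-Sensitive)


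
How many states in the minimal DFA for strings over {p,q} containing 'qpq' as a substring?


KMP-style automaton: 3 progress states + 1 absorbing accept = 4
Minimal DFA: 4 states


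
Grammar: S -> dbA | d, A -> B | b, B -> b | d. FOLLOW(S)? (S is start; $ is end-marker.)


$ ∈ FOLLOW(S). For each A -> αBβ: add FIRST(β)\{ε} to FOLLOW(B); if β nullable, add FOLLOW(A).
FOLLOW(S) = {$}


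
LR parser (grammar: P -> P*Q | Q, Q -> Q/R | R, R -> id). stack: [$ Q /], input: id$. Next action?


no handle; shift 'id'
Action: shift


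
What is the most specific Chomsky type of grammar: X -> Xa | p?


Left-linear: every RHS is a terminal or one nonterminal followed by a terminal
Classification: Type 3 (Regular)


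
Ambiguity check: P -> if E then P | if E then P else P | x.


dangling else: 'if E then if E then x else x' parses two ways
Ambiguous


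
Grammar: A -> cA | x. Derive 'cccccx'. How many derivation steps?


Derivation: A => cA => ccA => cccA => ccccA => cccccA => cccccx
Steps: 6


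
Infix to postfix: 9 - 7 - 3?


Left to right (same or higher precedence on left)
Postfix: 9 7 - 3 -


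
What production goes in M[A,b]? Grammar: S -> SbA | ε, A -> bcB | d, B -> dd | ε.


For [A, b]: 'b' ∈ FIRST(bcB)
Entry: A -> bcB


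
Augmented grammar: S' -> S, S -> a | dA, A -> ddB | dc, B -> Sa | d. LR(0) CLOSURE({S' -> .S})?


Start: S' -> .S
For each item with dot before a nonterminal B, add B -> .γ for every B-production
Closure: [S' -> .S, S -> .a, S -> .dA]


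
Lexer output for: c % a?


Scan left to right, longest-match per lexeme
Tokens: ID(c), OP(%), ID(a)


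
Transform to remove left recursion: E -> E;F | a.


Left-recursive alternatives: E;F; non-recursive: a
Introduce E': E -> aE', E' -> ;FE' | ε


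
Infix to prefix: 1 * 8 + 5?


left-to-right (same/higher precedence on left): tree is (+ (* 1 8) 5)
Prefix: + * 1 8 5


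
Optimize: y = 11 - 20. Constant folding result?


11 - 20 = -9 at compile time
Optimized: y = -9


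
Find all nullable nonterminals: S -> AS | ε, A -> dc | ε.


A nonterminal is nullable iff some alternative derives ε (directly, or every symbol in it is nullable)
Nullable: {A, S}


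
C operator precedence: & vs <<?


'<<' is shift (level 8); '&' is bitwise AND (level 5)
Higher level binds tighter
'<<' has higher precedence than '&'


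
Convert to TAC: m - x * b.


Break into single-operator statements:
t1 = x * b
t2 = m - t1


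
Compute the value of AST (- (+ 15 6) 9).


Evaluate inner: (+ 15 6) = 21
Evaluate root: (- 21 9) = 12
Result: 12


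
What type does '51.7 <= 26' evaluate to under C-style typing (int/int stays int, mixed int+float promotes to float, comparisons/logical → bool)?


Operand types: float <= int
Rule: comparison yields bool
Result type: bool


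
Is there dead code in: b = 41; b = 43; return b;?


first assignment to b is overwritten before any read
Dead: 'b = 41'


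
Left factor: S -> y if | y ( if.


Common prefix: 'y'
Factored: S -> y S', S' -> if | ( if


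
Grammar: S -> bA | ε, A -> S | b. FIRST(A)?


Per alternative of A: FIRST(S) = {b, ε}; FIRST(b) = {b}
FIRST(A) = {b, ε}


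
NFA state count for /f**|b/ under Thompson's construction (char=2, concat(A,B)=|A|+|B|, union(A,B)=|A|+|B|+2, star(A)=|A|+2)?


Syntax tree has 2 char leaf(s), 1 union(s), 2 star(s)
chars contribute 2×2 = 4; each union adds +2; each star adds +2
Total: 4 + 2 + 4 = 10 states


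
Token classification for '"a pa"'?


Pattern: double-quoted sequence
Type: STRING_LITERAL


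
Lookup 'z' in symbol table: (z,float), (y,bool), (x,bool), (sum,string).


Lookup 'z' → type float


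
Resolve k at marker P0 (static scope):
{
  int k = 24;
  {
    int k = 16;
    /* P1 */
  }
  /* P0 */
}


k declared in the same block as P0
k = 24


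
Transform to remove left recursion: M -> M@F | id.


Left-recursive alternatives: M@F; non-recursive: id
Introduce M': M -> idM', M' -> @FM' | ε


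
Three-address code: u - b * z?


Break into single-operator statements:
t1 = b * z
t2 = u - t1


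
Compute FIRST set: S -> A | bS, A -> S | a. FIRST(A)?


Per alternative of A: FIRST(S) = {a, b}; FIRST(a) = {a}
FIRST(A) = {a, b}


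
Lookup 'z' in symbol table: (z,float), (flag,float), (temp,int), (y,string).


Lookup 'z' → type float


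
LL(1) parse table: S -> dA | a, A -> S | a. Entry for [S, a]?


For [S, a]: 'a' ∈ FIRST(a)
Entry: S -> a


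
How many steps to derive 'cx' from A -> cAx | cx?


Derivation: A => cx
Steps: 1


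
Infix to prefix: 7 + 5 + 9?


left-to-right (same/higher precedence on left): tree is (+ (+ 7 5) 9)
Prefix: + + 7 5 9


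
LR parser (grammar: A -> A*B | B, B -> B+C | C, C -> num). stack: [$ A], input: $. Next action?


start symbol A on stack, input exhausted
Action: accept


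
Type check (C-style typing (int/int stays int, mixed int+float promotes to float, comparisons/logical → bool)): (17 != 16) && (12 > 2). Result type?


Operand types: bool && bool
Rule: logical operators take bool operands and yield bool
Result type: bool


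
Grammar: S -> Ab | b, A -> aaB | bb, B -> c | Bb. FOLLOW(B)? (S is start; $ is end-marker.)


$ ∈ FOLLOW(S). For each A -> αBβ: add FIRST(β)\{ε} to FOLLOW(B); if β nullable, add FOLLOW(A).
FOLLOW(B) = {b}


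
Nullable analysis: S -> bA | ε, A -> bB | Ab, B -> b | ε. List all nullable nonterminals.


A nonterminal is nullable iff some alternative derives ε (directly, or every symbol in it is nullable)
Nullable: {B, S}


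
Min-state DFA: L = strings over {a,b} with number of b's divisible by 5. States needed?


Track (count of b) mod 5: states 0..4, accept at 0
Minimal DFA: 5 states


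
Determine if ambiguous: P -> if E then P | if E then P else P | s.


dangling else: 'if E then if E then s else s' parses two ways
Ambiguous


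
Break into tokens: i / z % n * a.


Scan left to right, longest-match per lexeme
Tokens: ID(i), OP(/), ID(z), OP(%), ID(n), OP(*), ID(a)


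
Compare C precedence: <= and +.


'+' is additive (level 9); '<=' is relational (level 7)
Higher level binds tighter
'+' has higher precedence than '<='


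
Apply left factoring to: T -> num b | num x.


Common prefix: 'num'
Factored: T -> num T', T' -> b | x


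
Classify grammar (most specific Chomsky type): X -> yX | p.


Right-linear: every RHS is a terminal or a terminal followed by one nonterminal
Classification: Type 3 (Regular)


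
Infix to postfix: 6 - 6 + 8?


Left to right (same or higher precedence on left)
Postfix: 6 6 - 8 +


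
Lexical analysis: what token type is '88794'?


Pattern: digits only
Type: INTEGER_LITERAL


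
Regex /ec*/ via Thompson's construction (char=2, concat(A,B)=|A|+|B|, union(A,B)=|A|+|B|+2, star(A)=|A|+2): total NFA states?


Syntax tree has 2 char leaf(s), 0 union(s), 1 star(s)
chars contribute 2×2 = 4; each union adds +2; each star adds +2
Total: 4 + 0 + 2 = 6 states


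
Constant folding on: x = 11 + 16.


11 + 16 = 27 at compile time
Optimized: x = 27


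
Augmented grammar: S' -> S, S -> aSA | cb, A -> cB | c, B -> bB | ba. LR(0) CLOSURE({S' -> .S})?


Start: S' -> .S
For each item with dot before a nonterminal B, add B -> .γ for every B-production
Closure: [S' -> .S, S -> .aSA, S -> .cb]


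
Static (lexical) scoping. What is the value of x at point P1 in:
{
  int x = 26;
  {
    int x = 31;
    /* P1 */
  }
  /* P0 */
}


x declared in the same block as P1
x = 31


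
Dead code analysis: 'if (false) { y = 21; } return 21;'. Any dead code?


condition is constant false, so the whole block is unreachable
Dead: 'if (false) { y = 21; }'


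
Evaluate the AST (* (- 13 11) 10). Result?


Evaluate inner: (- 13 11) = 2
Evaluate root: (* 2 10) = 20
Result: 20


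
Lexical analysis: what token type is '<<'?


Pattern: operator symbol
Type: OPERATOR


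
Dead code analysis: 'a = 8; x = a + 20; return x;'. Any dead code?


a is read by x's definition; x is returned
No dead code


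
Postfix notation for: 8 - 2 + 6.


Left to right (same or higher precedence on left)
Postfix: 8 2 - 6 +


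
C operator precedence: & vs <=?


'<=' is relational (level 7); '&' is bitwise AND (level 5)
Higher level binds tighter
'<=' has higher precedence than '&'


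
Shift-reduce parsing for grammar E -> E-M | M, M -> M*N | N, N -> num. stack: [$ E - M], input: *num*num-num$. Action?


'*' can extend M; shift to build M -> M*N
Action: shift


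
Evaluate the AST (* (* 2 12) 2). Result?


Evaluate inner: (* 2 12) = 24
Evaluate root: (* 24 2) = 48
Result: 48


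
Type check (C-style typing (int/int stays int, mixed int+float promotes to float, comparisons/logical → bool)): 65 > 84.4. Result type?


Operand types: int > float
Rule: comparison yields bool
Result type: bool


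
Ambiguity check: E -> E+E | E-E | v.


'v+v-v' has two parse trees (no precedence encoded between + and -)
Ambiguous


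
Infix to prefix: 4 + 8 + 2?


left-to-right (same/higher precedence on left): tree is (+ (+ 4 8) 2)
Prefix: + + 4 8 2


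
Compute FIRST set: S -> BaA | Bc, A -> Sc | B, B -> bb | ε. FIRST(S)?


Per alternative of S: FIRST(BaA) = {a, b}; FIRST(Bc) = {b, c}
FIRST(S) = {a, b, c}


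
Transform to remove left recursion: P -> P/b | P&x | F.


Left-recursive alternatives: P/b, P&x; non-recursive: F
Introduce P': P -> FP', P' -> /bP' | &xP' | ε


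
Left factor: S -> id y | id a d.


Common prefix: 'id'
Factored: S -> id S', S' -> y | a d


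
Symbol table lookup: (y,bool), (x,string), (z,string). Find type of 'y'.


Lookup 'y' → type bool


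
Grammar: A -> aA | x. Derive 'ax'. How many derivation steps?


Derivation: A => aA => ax
Steps: 2


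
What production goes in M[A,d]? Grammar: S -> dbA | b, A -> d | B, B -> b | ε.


For [A, d]: 'd' ∈ FIRST(d)
Entry: A -> d


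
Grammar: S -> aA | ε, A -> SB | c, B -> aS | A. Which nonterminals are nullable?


A nonterminal is nullable iff some alternative derives ε (directly, or every symbol in it is nullable)
Nullable: {S}


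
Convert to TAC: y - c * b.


Break into single-operator statements:
t1 = c * b
t2 = y - t1


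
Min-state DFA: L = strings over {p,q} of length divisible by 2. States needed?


Track length mod 2: states 0..1, accept at 0
Minimal DFA: 2 states


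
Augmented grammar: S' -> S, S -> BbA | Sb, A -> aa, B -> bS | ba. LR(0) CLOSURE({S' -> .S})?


Start: S' -> .S
For each item with dot before a nonterminal B, add B -> .γ for every B-production
Closure: [S' -> .S, S -> .BbA, S -> .Sb, B -> .bS, B -> .ba]


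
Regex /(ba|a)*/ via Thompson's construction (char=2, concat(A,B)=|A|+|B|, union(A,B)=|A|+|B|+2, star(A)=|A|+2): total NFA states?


Syntax tree has 3 char leaf(s), 1 union(s), 1 star(s)
chars contribute 3×2 = 6; each union adds +2; each star adds +2
Total: 6 + 2 + 2 = 10 states


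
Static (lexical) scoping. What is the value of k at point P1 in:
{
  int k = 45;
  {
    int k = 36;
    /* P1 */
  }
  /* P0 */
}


k declared in the same block as P1
k = 36


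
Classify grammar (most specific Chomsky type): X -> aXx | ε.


Single nonterminal LHS, but a^n x^n is not regular
Classification: Type 2 (Context-Free)


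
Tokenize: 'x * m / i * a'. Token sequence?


Scan left to right, longest-match per lexeme
Tokens: ID(x), OP(*), ID(m), OP(/), ID(i), OP(*), ID(a)


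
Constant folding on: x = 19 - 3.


19 - 3 = 16 at compile time
Optimized: x = 16


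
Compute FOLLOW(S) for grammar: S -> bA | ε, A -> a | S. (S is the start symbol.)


$ ∈ FOLLOW(S). For each A -> αBβ: add FIRST(β)\{ε} to FOLLOW(B); if β nullable, add FOLLOW(A).
FOLLOW(S) = {$}


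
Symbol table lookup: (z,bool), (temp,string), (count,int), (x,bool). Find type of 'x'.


Lookup 'x' → type bool


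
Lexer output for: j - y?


Scan left to right, longest-match per lexeme
Tokens: ID(j), OP(-), ID(y)


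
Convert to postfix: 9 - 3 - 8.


Left to right (same or higher precedence on left)
Postfix: 9 3 - 8 -


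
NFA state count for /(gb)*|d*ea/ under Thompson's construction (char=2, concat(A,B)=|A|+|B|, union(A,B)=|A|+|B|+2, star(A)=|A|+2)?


Syntax tree has 5 char leaf(s), 1 union(s), 2 star(s)
chars contribute 5×2 = 10; each union adds +2; each star adds +2
Total: 10 + 2 + 4 = 16 states


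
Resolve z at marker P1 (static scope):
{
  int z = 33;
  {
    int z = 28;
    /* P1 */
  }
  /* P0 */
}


z declared in the same block as P1
z = 28


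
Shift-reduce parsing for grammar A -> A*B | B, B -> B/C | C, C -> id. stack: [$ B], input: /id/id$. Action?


shift '/' to continue B -> B/C
Action: shift


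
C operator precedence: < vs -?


'-' is additive (level 9); '<' is relational (level 7)
Higher level binds tighter
'-' has higher precedence than '<'


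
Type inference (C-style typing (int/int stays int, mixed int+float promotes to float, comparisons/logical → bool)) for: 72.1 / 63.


Operand types: float / int
Rule: mixed int/float promotes to float; int/int stays int
Result type: float


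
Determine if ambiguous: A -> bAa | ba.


balanced b^n…a^n: each string has a unique parse
Unambiguous


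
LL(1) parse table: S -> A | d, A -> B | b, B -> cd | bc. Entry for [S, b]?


For [S, b]: 'b' ∈ FIRST(A)
Entry: S -> A


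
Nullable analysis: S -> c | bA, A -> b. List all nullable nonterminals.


A nonterminal is nullable iff some alternative derives ε (directly, or every symbol in it is nullable)
Nullable: {}


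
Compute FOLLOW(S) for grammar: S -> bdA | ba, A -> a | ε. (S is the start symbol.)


$ ∈ FOLLOW(S). For each A -> αBβ: add FIRST(β)\{ε} to FOLLOW(B); if β nullable, add FOLLOW(A).
FOLLOW(S) = {$}


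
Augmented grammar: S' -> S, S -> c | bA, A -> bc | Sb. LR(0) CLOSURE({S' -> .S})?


Start: S' -> .S
For each item with dot before a nonterminal B, add B -> .γ for every B-production
Closure: [S' -> .S, S -> .c, S -> .bA]


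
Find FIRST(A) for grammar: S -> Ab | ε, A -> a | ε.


Per alternative of A: FIRST(a) = {a}; FIRST(ε) = {ε}
FIRST(A) = {a, ε}


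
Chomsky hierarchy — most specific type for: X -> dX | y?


Right-linear: every RHS is a terminal or a terminal followed by one nonterminal
Classification: Type 3 (Regular)


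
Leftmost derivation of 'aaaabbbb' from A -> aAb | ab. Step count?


Derivation: A => aAb => aaAbb => aaaAbbb => aaaabbbb
Steps: 4


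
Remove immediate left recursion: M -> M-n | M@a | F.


Left-recursive alternatives: M-n, M@a; non-recursive: F
Introduce M': M -> FM', M' -> -nM' | @aM' | ε


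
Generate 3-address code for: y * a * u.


Break into single-operator statements:
t1 = y * a
t2 = t1 * u


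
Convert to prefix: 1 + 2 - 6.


left-to-right (same/higher precedence on left): tree is (- (+ 1 2) 6)
Prefix: - + 1 2 6


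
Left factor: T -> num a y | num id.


Common prefix: 'num'
Factored: T -> num T', T' -> a y | id


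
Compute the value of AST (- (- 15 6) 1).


Evaluate inner: (- 15 6) = 9
Evaluate root: (- 9 1) = 8
Result: 8


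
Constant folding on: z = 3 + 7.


3 + 7 = 10 at compile time
Optimized: z = 10


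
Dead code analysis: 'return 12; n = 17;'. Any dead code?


statement follows a return and is unreachable
Dead: 'n = 17'


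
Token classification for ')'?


Pattern: delimiter/punctuation
Type: PUNCTUATION


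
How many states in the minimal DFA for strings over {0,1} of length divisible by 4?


Track length mod 4: states 0..3, accept at 0
Minimal DFA: 4 states


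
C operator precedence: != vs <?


'<' is relational (level 7); '!=' is equality (level 6)
Higher level binds tighter
'<' has higher precedence than '!='


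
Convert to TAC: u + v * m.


Break into single-operator statements:
t1 = v * m
t2 = u + t1


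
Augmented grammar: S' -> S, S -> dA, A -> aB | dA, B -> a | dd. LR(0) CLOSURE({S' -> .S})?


Start: S' -> .S
For each item with dot before a nonterminal B, add B -> .γ for every B-production
Closure: [S' -> .S, S -> .dA]


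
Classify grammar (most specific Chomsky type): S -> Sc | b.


Left-linear: every RHS is a terminal or one nonterminal followed by a terminal
Classification: Type 3 (Regular)


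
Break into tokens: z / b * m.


Scan left to right, longest-match per lexeme
Tokens: ID(z), OP(/), ID(b), OP(*), ID(m)


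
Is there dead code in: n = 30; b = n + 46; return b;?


n is read by b's definition; b is returned
No dead code


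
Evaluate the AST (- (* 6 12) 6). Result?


Evaluate inner: (* 6 12) = 72
Evaluate root: (- 72 6) = 66
Result: 66


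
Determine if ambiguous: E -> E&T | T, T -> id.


precedence layered via separate nonterminal T: deterministic
Unambiguous


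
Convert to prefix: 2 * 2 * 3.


left-to-right (same/higher precedence on left): tree is (* (* 2 2) 3)
Prefix: * * 2 2 3


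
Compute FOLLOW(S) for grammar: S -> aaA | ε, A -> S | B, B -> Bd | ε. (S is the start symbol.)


$ ∈ FOLLOW(S). For each A -> αBβ: add FIRST(β)\{ε} to FOLLOW(B); if β nullable, add FOLLOW(A).
FOLLOW(S) = {$}


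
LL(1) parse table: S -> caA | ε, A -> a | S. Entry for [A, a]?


For [A, a]: 'a' ∈ FIRST(a)
Entry: A -> a


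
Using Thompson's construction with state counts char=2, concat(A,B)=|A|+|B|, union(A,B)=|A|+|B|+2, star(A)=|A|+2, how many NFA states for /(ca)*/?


Syntax tree has 2 char leaf(s), 0 union(s), 1 star(s)
chars contribute 2×2 = 4; each union adds +2; each star adds +2
Total: 4 + 0 + 2 = 6 states


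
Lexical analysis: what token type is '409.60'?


Pattern: digits with a decimal point
Type: FLOAT_LITERAL


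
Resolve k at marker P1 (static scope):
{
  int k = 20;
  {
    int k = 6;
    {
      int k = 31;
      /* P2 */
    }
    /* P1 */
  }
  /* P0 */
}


k declared in the same block as P1
k = 6


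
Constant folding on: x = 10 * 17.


10 * 17 = 170 at compile time
Optimized: x = 170


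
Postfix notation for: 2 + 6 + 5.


Left to right (same or higher precedence on left)
Postfix: 2 6 + 5 +


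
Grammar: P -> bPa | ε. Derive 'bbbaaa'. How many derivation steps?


Derivation: P => bPa => bbPaa => bbbPaaa => bbbaaa
Steps: 4


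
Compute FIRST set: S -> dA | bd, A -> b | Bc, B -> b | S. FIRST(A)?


Per alternative of A: FIRST(b) = {b}; FIRST(Bc) = {b, d}
FIRST(A) = {b, d}


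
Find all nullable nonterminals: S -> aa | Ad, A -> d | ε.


A nonterminal is nullable iff some alternative derives ε (directly, or every symbol in it is nullable)
Nullable: {A}


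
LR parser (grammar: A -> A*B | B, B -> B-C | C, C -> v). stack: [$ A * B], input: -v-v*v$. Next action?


'-' can extend B; shift to build B -> B-C
Action: shift


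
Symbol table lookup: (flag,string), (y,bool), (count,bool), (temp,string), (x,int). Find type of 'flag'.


Lookup 'flag' → type string


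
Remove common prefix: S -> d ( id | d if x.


Common prefix: 'd'
Factored: S -> d S', S' -> ( id | if x


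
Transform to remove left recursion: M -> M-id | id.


Left-recursive alternatives: M-id; non-recursive: id
Introduce M': M -> idM', M' -> -idM' | ε


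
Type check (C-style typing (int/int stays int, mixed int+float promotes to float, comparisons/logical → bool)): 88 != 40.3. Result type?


Operand types: int != float
Rule: comparison yields bool
Result type: bool


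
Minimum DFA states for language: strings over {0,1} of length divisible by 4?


Track length mod 4: states 0..3, accept at 0
Minimal DFA: 4 states


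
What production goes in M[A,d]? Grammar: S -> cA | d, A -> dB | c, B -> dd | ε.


For [A, d]: 'd' ∈ FIRST(dB)
Entry: A -> dB


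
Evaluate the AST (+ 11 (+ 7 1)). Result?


Evaluate inner: (+ 7 1) = 8
Evaluate root: (+ 11 8) = 19
Result: 19


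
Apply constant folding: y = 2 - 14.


2 - 14 = -12 at compile time
Optimized: y = -12


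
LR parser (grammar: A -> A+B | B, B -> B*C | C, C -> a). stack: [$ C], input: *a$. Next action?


'C' (not preceded by B*) is the handle for B -> C
Action: reduce (B -> C)


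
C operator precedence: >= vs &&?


'>=' is relational (level 7); '&&' is logical AND (level 2)
Higher level binds tighter
'>=' has higher precedence than '&&'


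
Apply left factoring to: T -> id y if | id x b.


Common prefix: 'id'
Factored: T -> id T', T' -> y if | x b


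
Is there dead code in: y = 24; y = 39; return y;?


first assignment to y is overwritten before any read
Dead: 'y = 24'


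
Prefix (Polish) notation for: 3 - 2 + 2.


left-to-right (same/higher precedence on left): tree is (+ (- 3 2) 2)
Prefix: + - 3 2 2


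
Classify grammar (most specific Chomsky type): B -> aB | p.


Right-linear: every RHS is a terminal or a terminal followed by one nonterminal
Classification: Type 3 (Regular)


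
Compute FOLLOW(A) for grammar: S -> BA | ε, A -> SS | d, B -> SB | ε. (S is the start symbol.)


$ ∈ FOLLOW(S). For each A -> αBβ: add FIRST(β)\{ε} to FOLLOW(B); if β nullable, add FOLLOW(A).
FOLLOW(A) = {$, d}


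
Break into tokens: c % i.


Scan left to right, longest-match per lexeme
Tokens: ID(c), OP(%), ID(i)


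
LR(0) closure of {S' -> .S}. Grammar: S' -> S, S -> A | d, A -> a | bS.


Start: S' -> .S
For each item with dot before a nonterminal B, add B -> .γ for every B-production
Closure: [S' -> .S, S -> .A, S -> .d, A -> .a, A -> .bS]


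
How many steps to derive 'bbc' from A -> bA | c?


Derivation: A => bA => bbA => bbc
Steps: 3


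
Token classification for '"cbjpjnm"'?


Pattern: double-quoted sequence
Type: STRING_LITERAL


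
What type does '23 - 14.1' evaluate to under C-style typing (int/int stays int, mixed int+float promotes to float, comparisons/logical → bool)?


Operand types: int - float
Rule: mixed int/float promotes to float; int/int stays int
Result type: float


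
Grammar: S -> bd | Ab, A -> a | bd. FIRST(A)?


Per alternative of A: FIRST(a) = {a}; FIRST(bd) = {b}
FIRST(A) = {a, b}


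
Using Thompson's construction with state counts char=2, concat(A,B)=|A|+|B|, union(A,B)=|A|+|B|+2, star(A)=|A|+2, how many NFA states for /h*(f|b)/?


Syntax tree has 3 char leaf(s), 1 union(s), 1 star(s)
chars contribute 3×2 = 6; each union adds +2; each star adds +2
Total: 6 + 2 + 2 = 10 states


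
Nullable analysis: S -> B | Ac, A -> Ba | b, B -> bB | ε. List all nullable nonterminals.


A nonterminal is nullable iff some alternative derives ε (directly, or every symbol in it is nullable)
Nullable: {B, S}


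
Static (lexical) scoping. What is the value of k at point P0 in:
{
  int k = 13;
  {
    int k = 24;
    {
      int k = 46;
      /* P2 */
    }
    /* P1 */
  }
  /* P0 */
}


k declared in the same block as P0
k = 13


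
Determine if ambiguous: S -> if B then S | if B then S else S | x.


dangling else: 'if B then if B then x else x' parses two ways
Ambiguous


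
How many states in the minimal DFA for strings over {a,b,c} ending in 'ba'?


Track the longest suffix of input matching a prefix of 'ba': 3 classes (prefixes of length 0..2)
Minimal DFA: 3 states


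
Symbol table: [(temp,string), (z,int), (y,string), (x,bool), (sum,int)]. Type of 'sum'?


Lookup 'sum' → type int


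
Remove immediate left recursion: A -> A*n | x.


Left-recursive alternatives: A*n; non-recursive: x
Introduce A': A -> xA', A' -> *nA' | ε


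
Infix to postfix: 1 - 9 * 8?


* has higher precedence, evaluate 9*8 first
Postfix: 1 9 8 * -


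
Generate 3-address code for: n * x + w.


Break into single-operator statements:
t1 = n * x
t2 = t1 + w


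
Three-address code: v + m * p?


Break into single-operator statements:
t1 = m * p
t2 = v + t1


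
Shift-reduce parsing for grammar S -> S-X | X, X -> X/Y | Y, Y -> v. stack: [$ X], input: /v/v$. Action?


shift '/' to continue X -> X/Y
Action: shift


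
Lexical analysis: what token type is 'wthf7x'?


Pattern: letter/underscore followed by alphanumerics, not a keyword
Type: IDENTIFIER


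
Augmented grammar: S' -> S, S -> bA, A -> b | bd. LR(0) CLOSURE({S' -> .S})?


Start: S' -> .S
For each item with dot before a nonterminal B, add B -> .γ for every B-production
Closure: [S' -> .S, S -> .bA]


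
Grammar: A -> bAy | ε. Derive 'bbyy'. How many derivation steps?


Derivation: A => bAy => bbAyy => bbyy
Steps: 3


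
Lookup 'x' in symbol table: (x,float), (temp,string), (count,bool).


Lookup 'x' → type float


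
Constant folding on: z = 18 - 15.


18 - 15 = 3 at compile time
Optimized: z = 3


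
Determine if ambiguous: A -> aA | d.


right-linear, alternatives start with distinct terminals 'a' vs 'd': unique leftmost derivation
Unambiguous


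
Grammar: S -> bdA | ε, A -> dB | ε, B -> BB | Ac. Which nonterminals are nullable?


A nonterminal is nullable iff some alternative derives ε (directly, or every symbol in it is nullable)
Nullable: {A, S}


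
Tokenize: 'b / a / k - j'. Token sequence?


Scan left to right, longest-match per lexeme
Tokens: ID(b), OP(/), ID(a), OP(/), ID(k), OP(-), ID(j)


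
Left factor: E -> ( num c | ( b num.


Common prefix: '('
Factored: E -> ( E', E' -> num c | b num


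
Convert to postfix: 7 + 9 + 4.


Left to right (same or higher precedence on left)
Postfix: 7 9 + 4 +


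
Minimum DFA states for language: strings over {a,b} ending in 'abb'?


Track the longest suffix of input matching a prefix of 'abb': 4 classes (prefixes of length 0..3)
Minimal DFA: 4 states


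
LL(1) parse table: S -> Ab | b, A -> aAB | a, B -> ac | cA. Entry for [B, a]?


For [B, a]: 'a' ∈ FIRST(ac)
Entry: B -> ac


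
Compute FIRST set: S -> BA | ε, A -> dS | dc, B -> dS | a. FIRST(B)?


Per alternative of B: FIRST(dS) = {d}; FIRST(a) = {a}
FIRST(B) = {a, d}


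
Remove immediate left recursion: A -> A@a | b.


Left-recursive alternatives: A@a; non-recursive: b
Introduce A': A -> bA', A' -> @aA' | ε


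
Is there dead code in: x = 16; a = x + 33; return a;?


x is read by a's definition; a is returned
No dead code


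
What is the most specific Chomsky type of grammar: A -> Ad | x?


Left-linear: every RHS is a terminal or one nonterminal followed by a terminal
Classification: Type 3 (Regular)


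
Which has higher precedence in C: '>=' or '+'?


'+' is additive (level 9); '>=' is relational (level 7)
Higher level binds tighter
'+' has higher precedence than '>='


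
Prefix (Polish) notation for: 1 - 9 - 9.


left-to-right (same/higher precedence on left): tree is (- (- 1 9) 9)
Prefix: - - 1 9 9


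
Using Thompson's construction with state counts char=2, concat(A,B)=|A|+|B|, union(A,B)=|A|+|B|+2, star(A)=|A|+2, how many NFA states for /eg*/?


Syntax tree has 2 char leaf(s), 0 union(s), 1 star(s)
chars contribute 2×2 = 4; each union adds +2; each star adds +2
Total: 4 + 0 + 2 = 6 states


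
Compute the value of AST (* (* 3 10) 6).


Evaluate inner: (* 3 10) = 30
Evaluate root: (* 30 6) = 180
Result: 180


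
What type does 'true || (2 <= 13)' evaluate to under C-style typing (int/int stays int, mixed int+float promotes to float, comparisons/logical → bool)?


Operand types: bool || bool
Rule: logical operators take bool operands and yield bool
Result type: bool


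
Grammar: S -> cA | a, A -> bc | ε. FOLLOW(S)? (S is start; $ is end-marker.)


$ ∈ FOLLOW(S). For each A -> αBβ: add FIRST(β)\{ε} to FOLLOW(B); if β nullable, add FOLLOW(A).
FOLLOW(S) = {$}


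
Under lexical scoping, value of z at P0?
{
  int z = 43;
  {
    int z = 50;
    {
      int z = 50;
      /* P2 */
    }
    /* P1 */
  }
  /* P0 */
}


z declared in the same block as P0
z = 43


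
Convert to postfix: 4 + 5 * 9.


* has higher precedence, evaluate 5*9 first
Postfix: 4 5 9 * +


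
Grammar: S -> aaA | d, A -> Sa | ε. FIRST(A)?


Per alternative of A: FIRST(Sa) = {a, d}; FIRST(ε) = {ε}
FIRST(A) = {a, d, ε}


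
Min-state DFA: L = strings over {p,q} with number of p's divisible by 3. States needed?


Track (count of p) mod 3: states 0..2, accept at 0
Minimal DFA: 3 states


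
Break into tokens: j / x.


Scan left to right, longest-match per lexeme
Tokens: ID(j), OP(/), ID(x)


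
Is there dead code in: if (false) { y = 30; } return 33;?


condition is constant false, so the whole block is unreachable
Dead: 'if (false) { y = 30; }'


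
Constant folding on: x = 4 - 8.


4 - 8 = -4 at compile time
Optimized: x = -4


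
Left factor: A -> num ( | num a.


Common prefix: 'num'
Factored: A -> num A', A' -> ( | a


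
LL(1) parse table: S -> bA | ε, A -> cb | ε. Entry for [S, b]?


For [S, b]: 'b' ∈ FIRST(bA)
Entry: S -> bA


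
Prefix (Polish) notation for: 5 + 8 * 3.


'*' binds tighter: tree is (+ 5 (* 8 3))
Prefix: + 5 * 8 3


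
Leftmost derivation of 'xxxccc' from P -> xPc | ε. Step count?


Derivation: P => xPc => xxPcc => xxxPccc => xxxccc
Steps: 4


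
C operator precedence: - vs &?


'-' is additive (level 9); '&' is bitwise AND (level 5)
Higher level binds tighter
'-' has higher precedence than '&'


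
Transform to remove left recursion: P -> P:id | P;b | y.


Left-recursive alternatives: P:id, P;b; non-recursive: y
Introduce P': P -> yP', P' -> :idP' | ;bP' | ε


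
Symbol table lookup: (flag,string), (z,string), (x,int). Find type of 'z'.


Lookup 'z' → type string


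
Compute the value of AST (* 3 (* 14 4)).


Evaluate inner: (* 14 4) = 56
Evaluate root: (* 3 56) = 168
Result: 168


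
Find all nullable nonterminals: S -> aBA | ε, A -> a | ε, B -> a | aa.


A nonterminal is nullable iff some alternative derives ε (directly, or every symbol in it is nullable)
Nullable: {A, S}
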